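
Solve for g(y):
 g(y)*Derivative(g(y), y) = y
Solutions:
 g(y) = -sqrt(C1 + y^2)
 g(y) = sqrt(C1 + y^2)


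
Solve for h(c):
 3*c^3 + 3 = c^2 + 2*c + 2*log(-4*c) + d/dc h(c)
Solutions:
 h(c) = C1 + 3*c^4/4 - c^3/3 - c^2 - 2*c*log(-c) + c*(5 - 4*log(2))


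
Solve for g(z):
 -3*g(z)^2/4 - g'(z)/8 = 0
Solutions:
 g(z) = 1/(C1 + 6*z)


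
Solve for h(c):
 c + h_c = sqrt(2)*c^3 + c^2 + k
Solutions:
 h(c) = C1 + sqrt(2)*c^4/4 + c^3/3 - c^2/2 + c*k


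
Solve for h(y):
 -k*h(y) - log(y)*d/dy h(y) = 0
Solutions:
 h(y) = C1*exp(-k*li(y))


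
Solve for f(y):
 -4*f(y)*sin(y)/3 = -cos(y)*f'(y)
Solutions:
 f(y) = C1/cos(y)^(4/3)


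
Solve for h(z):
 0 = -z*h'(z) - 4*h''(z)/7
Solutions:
 h(z) = C1 + C2*erf(sqrt(14)*z/4)


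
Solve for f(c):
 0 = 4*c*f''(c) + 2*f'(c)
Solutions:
 f(c) = C1 + C2*sqrt(c)


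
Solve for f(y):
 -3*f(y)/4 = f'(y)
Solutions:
 f(y) = C1*exp(-3*y/4)


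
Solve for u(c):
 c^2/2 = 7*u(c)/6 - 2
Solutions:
 u(c) = 3*c^2/7 + 12/7


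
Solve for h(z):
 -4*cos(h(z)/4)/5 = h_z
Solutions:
 4*z/5 - 2*log(sin(h(z)/4) - 1) + 2*log(sin(h(z)/4) + 1) = C1


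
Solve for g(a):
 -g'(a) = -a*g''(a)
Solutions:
 g(a) = C1 + C2*a^2


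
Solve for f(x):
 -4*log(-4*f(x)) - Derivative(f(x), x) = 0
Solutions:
 Integral(1/(log(-_y) + 2*log(2)), (_y, f(x)))/4 = C1 - x


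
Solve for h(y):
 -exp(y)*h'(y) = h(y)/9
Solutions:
 h(y) = C1*exp(exp(-y)/9)


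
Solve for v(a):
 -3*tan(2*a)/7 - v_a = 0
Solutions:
 v(a) = C1 + 3*log(cos(2*a))/14


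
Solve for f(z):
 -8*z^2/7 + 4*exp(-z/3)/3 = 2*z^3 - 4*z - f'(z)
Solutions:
 f(z) = C1 + z^4/2 + 8*z^3/21 - 2*z^2 + 4*exp(-z/3)


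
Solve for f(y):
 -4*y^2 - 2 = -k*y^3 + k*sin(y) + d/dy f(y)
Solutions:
 f(y) = C1 + k*y^4/4 + k*cos(y) - 4*y^3/3 - 2*y


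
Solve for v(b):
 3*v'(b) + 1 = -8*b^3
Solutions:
 v(b) = C1 - 2*b^4/3 - b/3


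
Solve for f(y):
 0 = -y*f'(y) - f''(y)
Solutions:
 f(y) = C1 + C2*erf(sqrt(2)*y/2)


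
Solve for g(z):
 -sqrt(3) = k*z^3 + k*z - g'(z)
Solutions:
 g(z) = C1 + k*z^4/4 + k*z^2/2 + sqrt(3)*z


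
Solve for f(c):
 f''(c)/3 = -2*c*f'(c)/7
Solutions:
 f(c) = C1 + C2*erf(sqrt(21)*c/7)


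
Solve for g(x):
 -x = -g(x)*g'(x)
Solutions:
 g(x) = -sqrt(C1 + x^2)
 g(x) = sqrt(C1 + x^2)


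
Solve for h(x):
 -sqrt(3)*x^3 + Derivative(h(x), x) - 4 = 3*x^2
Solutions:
 h(x) = C1 + sqrt(3)*x^4/4 + x^3 + 4*x


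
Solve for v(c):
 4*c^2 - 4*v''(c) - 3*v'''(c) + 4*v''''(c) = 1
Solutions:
 v(c) = C1 + C2*c + C3*exp(c*(3 - sqrt(73))/8) + C4*exp(c*(3 + sqrt(73))/8) + c^4/12 - c^3/4 + 23*c^2/16


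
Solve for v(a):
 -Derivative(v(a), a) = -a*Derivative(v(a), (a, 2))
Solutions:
 v(a) = C1 + C2*a^2


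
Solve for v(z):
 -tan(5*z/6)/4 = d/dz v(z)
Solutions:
 v(z) = C1 + 3*log(cos(5*z/6))/10


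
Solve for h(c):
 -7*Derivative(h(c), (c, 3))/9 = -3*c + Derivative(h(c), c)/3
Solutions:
 h(c) = C1 + C2*sin(sqrt(21)*c/7) + C3*cos(sqrt(21)*c/7) + 9*c^2/2


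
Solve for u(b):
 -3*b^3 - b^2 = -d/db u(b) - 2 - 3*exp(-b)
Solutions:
 u(b) = C1 + 3*b^4/4 + b^3/3 - 2*b + 3*exp(-b)


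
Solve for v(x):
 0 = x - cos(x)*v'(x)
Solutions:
 v(x) = C1 + Integral(x/cos(x), x)


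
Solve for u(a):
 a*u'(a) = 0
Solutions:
 u(a) = C1


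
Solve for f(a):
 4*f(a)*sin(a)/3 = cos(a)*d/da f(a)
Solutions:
 f(a) = C1/cos(a)^(4/3)


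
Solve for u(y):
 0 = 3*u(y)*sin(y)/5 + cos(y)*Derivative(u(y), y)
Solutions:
 u(y) = C1*cos(y)^(3/5)


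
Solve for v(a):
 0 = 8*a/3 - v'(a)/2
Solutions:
 v(a) = C1 + 8*a^2/3


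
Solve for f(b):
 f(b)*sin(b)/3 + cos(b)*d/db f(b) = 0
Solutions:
 f(b) = C1*cos(b)^(1/3)


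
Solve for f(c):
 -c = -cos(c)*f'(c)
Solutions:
 f(c) = C1 + Integral(c/cos(c), c)


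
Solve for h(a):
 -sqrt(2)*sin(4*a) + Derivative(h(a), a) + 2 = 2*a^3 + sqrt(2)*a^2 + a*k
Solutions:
 h(a) = C1 + a^4/2 + sqrt(2)*a^3/3 + a^2*k/2 - 2*a - sqrt(2)*cos(4*a)/4


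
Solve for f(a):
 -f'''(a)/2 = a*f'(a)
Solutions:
 f(a) = C1 + Integral(C2*airyai(-2^(1/3)*a) + C3*airybi(-2^(1/3)*a), a)


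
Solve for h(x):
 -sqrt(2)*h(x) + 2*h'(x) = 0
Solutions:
 h(x) = C1*exp(sqrt(2)*x/2)


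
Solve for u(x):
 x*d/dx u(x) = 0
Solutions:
 u(x) = C1


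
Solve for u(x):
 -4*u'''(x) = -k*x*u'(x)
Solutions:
 u(x) = C1 + Integral(C2*airyai(2^(1/3)*k^(1/3)*x/2) + C3*airybi(2^(1/3)*k^(1/3)*x/2), x)


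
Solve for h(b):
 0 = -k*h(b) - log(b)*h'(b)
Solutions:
 h(b) = C1*exp(-k*li(b))


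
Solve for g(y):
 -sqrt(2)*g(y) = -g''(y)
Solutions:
 g(y) = C1*exp(-2^(1/4)*y) + C2*exp(2^(1/4)*y)


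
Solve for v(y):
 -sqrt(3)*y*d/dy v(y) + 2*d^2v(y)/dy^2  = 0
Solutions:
 v(y) = C1 + C2*erfi(3^(1/4)*y/2)


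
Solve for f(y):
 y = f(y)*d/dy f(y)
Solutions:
 f(y) = -sqrt(C1 + y^2)
 f(y) = sqrt(C1 + y^2)


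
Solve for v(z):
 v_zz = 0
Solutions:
 v(z) = C1 + C2*z


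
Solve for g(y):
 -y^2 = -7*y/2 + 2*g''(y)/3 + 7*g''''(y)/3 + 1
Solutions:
 g(y) = C1 + C2*y + C3*sin(sqrt(14)*y/7) + C4*cos(sqrt(14)*y/7) - y^4/8 + 7*y^3/8 + 9*y^2/2


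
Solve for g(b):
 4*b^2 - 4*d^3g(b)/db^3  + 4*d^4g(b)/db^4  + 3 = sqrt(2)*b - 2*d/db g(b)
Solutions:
 g(b) = C1 + C2*exp(b*(2*2^(2/3)/(3*sqrt(57) + 23)^(1/3) + 4 + 2^(1/3)*(3*sqrt(57) + 23)^(1/3))/12)*sin(2^(1/3)*sqrt(3)*b*(-(3*sqrt(57) + 23)^(1/3) + 2*2^(1/3)/(3*sqrt(57) + 23)^(1/3))/12) + C3*exp(b*(2*2^(2/3)/(3*sqrt(57) + 23)^(1/3) + 4 + 2^(1/3)*(3*sqrt(57) + 23)^(1/3))/12)*cos(2^(1/3)*sqrt(3)*b*(-(3*sqrt(57) + 23)^(1/3) + 2*2^(1/3)/(3*sqrt(57) + 23)^(1/3))/12) + C4*exp(b*(-2^(1/3)*(3*sqrt(57) + 23)^(1/3) - 2*2^(2/3)/(3*sqrt(57) + 23)^(1/3) + 2)/6) - 2*b^3/3 + sqrt(2)*b^2/4 - 19*b/2


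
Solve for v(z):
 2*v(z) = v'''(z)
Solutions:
 v(z) = C3*exp(2^(1/3)*z) + (C1*sin(2^(1/3)*sqrt(3)*z/2) + C2*cos(2^(1/3)*sqrt(3)*z/2))*exp(-2^(1/3)*z/2)


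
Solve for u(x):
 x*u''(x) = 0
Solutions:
 u(x) = C1 + C2*x


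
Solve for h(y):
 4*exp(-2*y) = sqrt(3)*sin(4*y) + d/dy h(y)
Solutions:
 h(y) = C1 + sqrt(3)*cos(4*y)/4 - 2*exp(-2*y)


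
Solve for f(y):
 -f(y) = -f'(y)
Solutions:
 f(y) = C1*exp(y)


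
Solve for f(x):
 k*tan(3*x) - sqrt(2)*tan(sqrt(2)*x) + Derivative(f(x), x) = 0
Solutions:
 f(x) = C1 + k*log(cos(3*x))/3 - log(cos(sqrt(2)*x))


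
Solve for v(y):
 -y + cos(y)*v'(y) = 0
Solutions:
 v(y) = C1 + Integral(y/cos(y), y)


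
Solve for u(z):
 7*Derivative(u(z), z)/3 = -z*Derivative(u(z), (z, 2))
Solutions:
 u(z) = C1 + C2/z^(4/3)


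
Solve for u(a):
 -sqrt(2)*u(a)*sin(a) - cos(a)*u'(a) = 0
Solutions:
 u(a) = C1*cos(a)^(sqrt(2))


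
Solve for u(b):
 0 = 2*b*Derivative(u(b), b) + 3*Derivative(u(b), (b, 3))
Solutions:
 u(b) = C1 + Integral(C2*airyai(-2^(1/3)*3^(2/3)*b/3) + C3*airybi(-2^(1/3)*3^(2/3)*b/3), b)


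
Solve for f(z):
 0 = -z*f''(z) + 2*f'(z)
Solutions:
 f(z) = C1 + C2*z^3


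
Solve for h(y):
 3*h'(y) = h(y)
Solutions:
 h(y) = C1*exp(y/3)


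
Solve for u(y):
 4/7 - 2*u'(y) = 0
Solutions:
 u(y) = C1 + 2*y/7


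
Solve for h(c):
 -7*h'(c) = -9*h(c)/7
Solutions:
 h(c) = C1*exp(9*c/49)


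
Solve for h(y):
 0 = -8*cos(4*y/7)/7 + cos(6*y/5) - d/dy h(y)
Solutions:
 h(y) = C1 - 2*sin(4*y/7) + 5*sin(6*y/5)/6


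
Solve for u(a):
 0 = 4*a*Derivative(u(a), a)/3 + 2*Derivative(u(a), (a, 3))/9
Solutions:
 u(a) = C1 + Integral(C2*airyai(-6^(1/3)*a) + C3*airybi(-6^(1/3)*a), a)


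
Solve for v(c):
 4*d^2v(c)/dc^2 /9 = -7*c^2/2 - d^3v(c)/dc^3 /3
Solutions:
 v(c) = C1 + C2*c + C3*exp(-4*c/3) - 21*c^4/32 + 63*c^3/32 - 567*c^2/128


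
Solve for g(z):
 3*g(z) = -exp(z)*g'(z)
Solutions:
 g(z) = C1*exp(3*exp(-z))


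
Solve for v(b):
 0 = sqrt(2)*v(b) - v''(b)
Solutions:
 v(b) = C1*exp(-2^(1/4)*b) + C2*exp(2^(1/4)*b)


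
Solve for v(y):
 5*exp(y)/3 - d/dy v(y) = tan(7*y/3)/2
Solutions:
 v(y) = C1 + 5*exp(y)/3 + 3*log(cos(7*y/3))/14


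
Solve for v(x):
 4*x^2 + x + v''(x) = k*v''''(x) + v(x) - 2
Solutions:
 v(x) = C1*exp(-sqrt(2)*x*sqrt((1 - sqrt(1 - 4*k))/k)/2) + C2*exp(sqrt(2)*x*sqrt((1 - sqrt(1 - 4*k))/k)/2) + C3*exp(-sqrt(2)*x*sqrt((sqrt(1 - 4*k) + 1)/k)/2) + C4*exp(sqrt(2)*x*sqrt((sqrt(1 - 4*k) + 1)/k)/2) + 4*x^2 + x + 10


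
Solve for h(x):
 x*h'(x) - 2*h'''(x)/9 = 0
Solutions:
 h(x) = C1 + Integral(C2*airyai(6^(2/3)*x/2) + C3*airybi(6^(2/3)*x/2), x)


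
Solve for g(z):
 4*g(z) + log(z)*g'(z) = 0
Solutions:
 g(z) = C1*exp(-4*li(z))


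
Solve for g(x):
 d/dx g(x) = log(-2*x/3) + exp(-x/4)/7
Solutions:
 g(x) = C1 + x*log(-x) + x*(-log(3) - 1 + log(2)) - 4*exp(-x/4)/7


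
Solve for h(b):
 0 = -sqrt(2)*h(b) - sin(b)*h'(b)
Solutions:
 h(b) = C1*(cos(b) + 1)^(sqrt(2)/2)/(cos(b) - 1)^(sqrt(2)/2)


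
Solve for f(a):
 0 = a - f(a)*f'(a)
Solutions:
 f(a) = -sqrt(C1 + a^2)
 f(a) = sqrt(C1 + a^2)


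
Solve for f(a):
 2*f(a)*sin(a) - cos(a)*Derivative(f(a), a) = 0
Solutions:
 f(a) = C1/cos(a)^2


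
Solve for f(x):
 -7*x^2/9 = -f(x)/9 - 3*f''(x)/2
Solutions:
 f(x) = C1*sin(sqrt(6)*x/9) + C2*cos(sqrt(6)*x/9) + 7*x^2 - 189


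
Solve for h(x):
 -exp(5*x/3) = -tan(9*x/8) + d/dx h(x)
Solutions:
 h(x) = C1 - 3*exp(5*x/3)/5 - 8*log(cos(9*x/8))/9


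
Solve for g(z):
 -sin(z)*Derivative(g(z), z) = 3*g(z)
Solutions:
 g(z) = C1*(cos(z) + 1)^(3/2)/(cos(z) - 1)^(3/2)


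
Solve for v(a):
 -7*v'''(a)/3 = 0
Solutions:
 v(a) = C1 + C2*a + C3*a^2


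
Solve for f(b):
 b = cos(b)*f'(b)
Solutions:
 f(b) = C1 + Integral(b/cos(b), b)


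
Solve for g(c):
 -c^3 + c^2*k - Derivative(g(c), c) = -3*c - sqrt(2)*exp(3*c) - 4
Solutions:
 g(c) = C1 - c^4/4 + c^3*k/3 + 3*c^2/2 + 4*c + sqrt(2)*exp(3*c)/3


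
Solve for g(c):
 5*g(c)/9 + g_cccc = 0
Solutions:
 g(c) = (C1*sin(5^(1/4)*sqrt(6)*c/6) + C2*cos(5^(1/4)*sqrt(6)*c/6))*exp(-5^(1/4)*sqrt(6)*c/6) + (C3*sin(5^(1/4)*sqrt(6)*c/6) + C4*cos(5^(1/4)*sqrt(6)*c/6))*exp(5^(1/4)*sqrt(6)*c/6)


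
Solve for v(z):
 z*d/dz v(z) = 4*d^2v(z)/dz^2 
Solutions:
 v(z) = C1 + C2*erfi(sqrt(2)*z/4)


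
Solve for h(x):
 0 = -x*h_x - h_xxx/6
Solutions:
 h(x) = C1 + Integral(C2*airyai(-6^(1/3)*x) + C3*airybi(-6^(1/3)*x), x)


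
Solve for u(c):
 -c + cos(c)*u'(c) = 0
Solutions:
 u(c) = C1 + Integral(c/cos(c), c)


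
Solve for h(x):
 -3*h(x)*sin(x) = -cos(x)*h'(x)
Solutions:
 h(x) = C1/cos(x)^3


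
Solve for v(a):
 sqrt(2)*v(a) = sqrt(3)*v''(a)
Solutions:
 v(a) = C1*exp(-2^(1/4)*3^(3/4)*a/3) + C2*exp(2^(1/4)*3^(3/4)*a/3)


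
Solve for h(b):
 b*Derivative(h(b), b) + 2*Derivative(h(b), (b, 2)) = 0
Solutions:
 h(b) = C1 + C2*erf(b/2)


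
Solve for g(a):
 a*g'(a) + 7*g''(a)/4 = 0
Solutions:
 g(a) = C1 + C2*erf(sqrt(14)*a/7)


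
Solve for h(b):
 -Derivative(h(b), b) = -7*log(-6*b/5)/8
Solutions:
 h(b) = C1 + 7*b*log(-b)/8 + 7*b*(-log(5) - 1 + log(6))/8


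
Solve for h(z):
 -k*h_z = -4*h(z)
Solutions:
 h(z) = C1*exp(4*z/k)


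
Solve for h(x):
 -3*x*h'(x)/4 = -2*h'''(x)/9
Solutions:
 h(x) = C1 + Integral(C2*airyai(3*x/2) + C3*airybi(3*x/2), x)


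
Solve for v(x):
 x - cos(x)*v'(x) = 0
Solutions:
 v(x) = C1 + Integral(x/cos(x), x)


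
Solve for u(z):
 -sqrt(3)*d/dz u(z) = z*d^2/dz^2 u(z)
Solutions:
 u(z) = C1 + C2*z^(1 - sqrt(3))


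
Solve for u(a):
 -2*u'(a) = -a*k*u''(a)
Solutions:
 u(a) = C1 + a^(((re(k) + 2)*re(k) + im(k)^2)/(re(k)^2 + im(k)^2))*(C2*sin(2*log(a)*Abs(im(k))/(re(k)^2 + im(k)^2)) + C3*cos(2*log(a)*im(k)/(re(k)^2 + im(k)^2)))


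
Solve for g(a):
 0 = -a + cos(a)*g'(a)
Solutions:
 g(a) = C1 + Integral(a/cos(a), a)


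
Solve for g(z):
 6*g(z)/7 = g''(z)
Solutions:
 g(z) = C1*exp(-sqrt(42)*z/7) + C2*exp(sqrt(42)*z/7)


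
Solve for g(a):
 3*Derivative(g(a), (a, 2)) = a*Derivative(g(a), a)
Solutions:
 g(a) = C1 + C2*erfi(sqrt(6)*a/6)


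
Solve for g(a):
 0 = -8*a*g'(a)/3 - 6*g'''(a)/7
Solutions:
 g(a) = C1 + Integral(C2*airyai(-84^(1/3)*a/3) + C3*airybi(-84^(1/3)*a/3), a)


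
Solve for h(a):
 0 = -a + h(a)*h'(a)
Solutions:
 h(a) = -sqrt(C1 + a^2)
 h(a) = sqrt(C1 + a^2)


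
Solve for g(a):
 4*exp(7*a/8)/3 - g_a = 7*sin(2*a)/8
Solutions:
 g(a) = C1 + 32*exp(7*a/8)/21 + 7*cos(2*a)/16


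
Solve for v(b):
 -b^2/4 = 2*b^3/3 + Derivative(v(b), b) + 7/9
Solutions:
 v(b) = C1 - b^4/6 - b^3/12 - 7*b/9


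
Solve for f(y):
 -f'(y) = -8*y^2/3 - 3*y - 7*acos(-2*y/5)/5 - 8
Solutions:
 f(y) = C1 + 8*y^3/9 + 3*y^2/2 + 7*y*acos(-2*y/5)/5 + 8*y + 7*sqrt(25 - 4*y^2)/10


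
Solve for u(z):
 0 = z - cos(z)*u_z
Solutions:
 u(z) = C1 + Integral(z/cos(z), z)


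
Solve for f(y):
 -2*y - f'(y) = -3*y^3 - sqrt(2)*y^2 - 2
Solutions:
 f(y) = C1 + 3*y^4/4 + sqrt(2)*y^3/3 - y^2 + 2*y


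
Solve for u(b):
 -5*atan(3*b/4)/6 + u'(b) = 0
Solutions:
 u(b) = C1 + 5*b*atan(3*b/4)/6 - 5*log(9*b^2 + 16)/9


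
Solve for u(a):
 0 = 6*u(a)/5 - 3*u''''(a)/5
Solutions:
 u(a) = C1*exp(-2^(1/4)*a) + C2*exp(2^(1/4)*a) + C3*sin(2^(1/4)*a) + C4*cos(2^(1/4)*a)


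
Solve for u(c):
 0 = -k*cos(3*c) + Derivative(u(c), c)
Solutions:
 u(c) = C1 + k*sin(3*c)/3


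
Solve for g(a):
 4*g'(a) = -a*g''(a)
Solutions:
 g(a) = C1 + C2/a^3


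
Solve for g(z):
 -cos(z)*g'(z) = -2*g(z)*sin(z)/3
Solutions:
 g(z) = C1/cos(z)^(2/3)


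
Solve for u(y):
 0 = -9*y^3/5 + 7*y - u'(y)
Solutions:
 u(y) = C1 - 9*y^4/20 + 7*y^2/2


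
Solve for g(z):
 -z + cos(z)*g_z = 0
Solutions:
 g(z) = C1 + Integral(z/cos(z), z)


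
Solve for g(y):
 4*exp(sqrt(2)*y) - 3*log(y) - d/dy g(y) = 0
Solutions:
 g(y) = C1 - 3*y*log(y) + 3*y + 2*sqrt(2)*exp(sqrt(2)*y)


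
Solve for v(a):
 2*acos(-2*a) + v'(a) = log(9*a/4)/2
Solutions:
 v(a) = C1 + a*log(a)/2 - 2*a*acos(-2*a) - a*log(2) - a/2 + a*log(3) - sqrt(1 - 4*a^2)


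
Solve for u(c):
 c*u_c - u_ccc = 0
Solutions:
 u(c) = C1 + Integral(C2*airyai(c) + C3*airybi(c), c)


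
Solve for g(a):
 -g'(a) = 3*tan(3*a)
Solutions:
 g(a) = C1 + log(cos(3*a))


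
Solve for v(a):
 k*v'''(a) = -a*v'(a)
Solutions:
 v(a) = C1 + Integral(C2*airyai(a*(-1/k)^(1/3)) + C3*airybi(a*(-1/k)^(1/3)), a)


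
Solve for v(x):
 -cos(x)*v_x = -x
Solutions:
 v(x) = C1 + Integral(x/cos(x), x)


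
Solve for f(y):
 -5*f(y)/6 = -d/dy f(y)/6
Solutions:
 f(y) = C1*exp(5*y)


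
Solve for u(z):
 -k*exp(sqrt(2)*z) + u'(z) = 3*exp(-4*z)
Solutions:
 u(z) = C1 + sqrt(2)*k*exp(sqrt(2)*z)/2 - 3*exp(-4*z)/4


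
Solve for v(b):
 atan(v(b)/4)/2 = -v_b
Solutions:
 Integral(1/atan(_y/4), (_y, v(b))) = C1 - b/2


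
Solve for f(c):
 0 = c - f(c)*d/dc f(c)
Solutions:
 f(c) = -sqrt(C1 + c^2)
 f(c) = sqrt(C1 + c^2)


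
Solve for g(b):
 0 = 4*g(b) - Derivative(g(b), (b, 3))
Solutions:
 g(b) = C3*exp(2^(2/3)*b) + (C1*sin(2^(2/3)*sqrt(3)*b/2) + C2*cos(2^(2/3)*sqrt(3)*b/2))*exp(-2^(2/3)*b/2)


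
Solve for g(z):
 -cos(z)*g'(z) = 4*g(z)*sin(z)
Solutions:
 g(z) = C1*cos(z)^4


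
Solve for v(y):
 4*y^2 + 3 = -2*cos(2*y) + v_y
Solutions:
 v(y) = C1 + 4*y^3/3 + 3*y + sin(2*y)


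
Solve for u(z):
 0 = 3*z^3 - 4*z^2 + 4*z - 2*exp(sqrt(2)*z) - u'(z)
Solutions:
 u(z) = C1 + 3*z^4/4 - 4*z^3/3 + 2*z^2 - sqrt(2)*exp(sqrt(2)*z)


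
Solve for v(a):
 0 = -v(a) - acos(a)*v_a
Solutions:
 v(a) = C1*exp(-Integral(1/acos(a), a))


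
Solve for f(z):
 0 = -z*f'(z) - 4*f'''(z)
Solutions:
 f(z) = C1 + Integral(C2*airyai(-2^(1/3)*z/2) + C3*airybi(-2^(1/3)*z/2), z)


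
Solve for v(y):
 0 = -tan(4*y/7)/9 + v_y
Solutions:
 v(y) = C1 - 7*log(cos(4*y/7))/36


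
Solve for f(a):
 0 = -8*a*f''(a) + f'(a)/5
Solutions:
 f(a) = C1 + C2*a^(41/40)


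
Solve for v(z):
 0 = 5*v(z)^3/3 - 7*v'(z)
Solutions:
 v(z) = -sqrt(42)*sqrt(-1/(C1 + 5*z))/2
 v(z) = sqrt(42)*sqrt(-1/(C1 + 5*z))/2


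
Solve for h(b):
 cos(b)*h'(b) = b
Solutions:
 h(b) = C1 + Integral(b/cos(b), b)


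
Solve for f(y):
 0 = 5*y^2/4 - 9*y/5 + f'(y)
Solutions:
 f(y) = C1 - 5*y^3/12 + 9*y^2/10


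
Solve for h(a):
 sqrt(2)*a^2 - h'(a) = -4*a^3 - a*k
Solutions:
 h(a) = C1 + a^4 + sqrt(2)*a^3/3 + a^2*k/2


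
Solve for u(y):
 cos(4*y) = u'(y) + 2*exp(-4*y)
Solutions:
 u(y) = C1 + sin(4*y)/4 + exp(-4*y)/2


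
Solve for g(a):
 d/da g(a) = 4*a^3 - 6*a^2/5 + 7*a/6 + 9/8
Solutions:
 g(a) = C1 + a^4 - 2*a^3/5 + 7*a^2/12 + 9*a/8


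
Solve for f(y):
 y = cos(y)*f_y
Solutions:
 f(y) = C1 + Integral(y/cos(y), y)


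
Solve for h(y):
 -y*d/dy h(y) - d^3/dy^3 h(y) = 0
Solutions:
 h(y) = C1 + Integral(C2*airyai(-y) + C3*airybi(-y), y)


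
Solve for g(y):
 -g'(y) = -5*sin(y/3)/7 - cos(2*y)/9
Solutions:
 g(y) = C1 + sin(2*y)/18 - 15*cos(y/3)/7


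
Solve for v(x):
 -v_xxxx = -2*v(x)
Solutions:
 v(x) = C1*exp(-2^(1/4)*x) + C2*exp(2^(1/4)*x) + C3*sin(2^(1/4)*x) + C4*cos(2^(1/4)*x)


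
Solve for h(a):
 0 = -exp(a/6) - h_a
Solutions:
 h(a) = C1 - 6*exp(a/6)


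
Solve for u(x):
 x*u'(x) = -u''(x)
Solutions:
 u(x) = C1 + C2*erf(sqrt(2)*x/2)


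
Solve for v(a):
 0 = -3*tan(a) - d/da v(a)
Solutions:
 v(a) = C1 + 3*log(cos(a))


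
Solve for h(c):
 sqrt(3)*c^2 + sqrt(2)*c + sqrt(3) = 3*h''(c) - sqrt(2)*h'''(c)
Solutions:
 h(c) = C1 + C2*c + C3*exp(3*sqrt(2)*c/2) + sqrt(3)*c^4/36 + c^3*(3*sqrt(2) + 2*sqrt(6))/54 + c^2*(6 + 13*sqrt(3))/54


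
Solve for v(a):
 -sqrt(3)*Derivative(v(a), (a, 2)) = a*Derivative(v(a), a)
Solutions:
 v(a) = C1 + C2*erf(sqrt(2)*3^(3/4)*a/6)


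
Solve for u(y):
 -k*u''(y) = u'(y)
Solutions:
 u(y) = C1 + C2*exp(-y/k)


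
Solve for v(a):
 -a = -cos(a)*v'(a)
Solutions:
 v(a) = C1 + Integral(a/cos(a), a)


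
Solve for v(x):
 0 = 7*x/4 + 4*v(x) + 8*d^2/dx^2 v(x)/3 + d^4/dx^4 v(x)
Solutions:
 v(x) = -7*x/16 + (C1*sin(sqrt(2)*x*cos(atan(sqrt(5)/2)/2)) + C2*cos(sqrt(2)*x*cos(atan(sqrt(5)/2)/2)))*exp(-sqrt(2)*x*sin(atan(sqrt(5)/2)/2)) + (C3*sin(sqrt(2)*x*cos(atan(sqrt(5)/2)/2)) + C4*cos(sqrt(2)*x*cos(atan(sqrt(5)/2)/2)))*exp(sqrt(2)*x*sin(atan(sqrt(5)/2)/2))


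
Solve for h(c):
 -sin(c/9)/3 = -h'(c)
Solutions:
 h(c) = C1 - 3*cos(c/9)


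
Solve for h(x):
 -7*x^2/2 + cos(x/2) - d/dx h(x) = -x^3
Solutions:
 h(x) = C1 + x^4/4 - 7*x^3/6 + 2*sin(x/2)


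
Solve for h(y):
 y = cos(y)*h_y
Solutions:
 h(y) = C1 + Integral(y/cos(y), y)


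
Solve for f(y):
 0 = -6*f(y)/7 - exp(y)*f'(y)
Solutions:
 f(y) = C1*exp(6*exp(-y)/7)


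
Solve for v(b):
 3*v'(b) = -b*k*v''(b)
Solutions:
 v(b) = C1 + b^(((re(k) - 3)*re(k) + im(k)^2)/(re(k)^2 + im(k)^2))*(C2*sin(3*log(b)*Abs(im(k))/(re(k)^2 + im(k)^2)) + C3*cos(3*log(b)*im(k)/(re(k)^2 + im(k)^2)))


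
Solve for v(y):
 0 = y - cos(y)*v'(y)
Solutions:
 v(y) = C1 + Integral(y/cos(y), y)


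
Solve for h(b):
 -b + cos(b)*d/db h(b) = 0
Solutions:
 h(b) = C1 + Integral(b/cos(b), b)


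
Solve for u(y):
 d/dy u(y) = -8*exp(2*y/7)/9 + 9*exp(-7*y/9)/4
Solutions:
 u(y) = C1 - 28*exp(2*y/7)/9 - 81*exp(-7*y/9)/28


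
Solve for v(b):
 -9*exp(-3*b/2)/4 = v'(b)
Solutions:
 v(b) = C1 + 3*exp(-3*b/2)/2


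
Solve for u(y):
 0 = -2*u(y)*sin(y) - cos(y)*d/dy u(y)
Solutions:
 u(y) = C1*cos(y)^2


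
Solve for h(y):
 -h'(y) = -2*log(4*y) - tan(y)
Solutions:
 h(y) = C1 + 2*y*log(y) - 2*y + 4*y*log(2) - log(cos(y))


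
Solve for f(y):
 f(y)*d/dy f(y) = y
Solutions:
 f(y) = -sqrt(C1 + y^2)
 f(y) = sqrt(C1 + y^2)


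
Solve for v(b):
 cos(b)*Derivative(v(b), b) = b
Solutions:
 v(b) = C1 + Integral(b/cos(b), b)


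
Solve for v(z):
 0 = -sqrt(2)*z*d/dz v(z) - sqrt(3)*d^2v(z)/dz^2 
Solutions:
 v(z) = C1 + C2*erf(6^(3/4)*z/6)


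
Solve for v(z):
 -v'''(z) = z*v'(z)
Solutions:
 v(z) = C1 + Integral(C2*airyai(-z) + C3*airybi(-z), z)


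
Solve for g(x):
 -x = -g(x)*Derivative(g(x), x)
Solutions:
 g(x) = -sqrt(C1 + x^2)
 g(x) = sqrt(C1 + x^2)


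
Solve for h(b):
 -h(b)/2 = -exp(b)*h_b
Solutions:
 h(b) = C1*exp(-exp(-b)/2)


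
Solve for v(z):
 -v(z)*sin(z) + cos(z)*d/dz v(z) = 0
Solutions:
 v(z) = C1/cos(z)


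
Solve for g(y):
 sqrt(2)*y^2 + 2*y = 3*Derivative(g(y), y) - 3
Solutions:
 g(y) = C1 + sqrt(2)*y^3/9 + y^2/3 + y


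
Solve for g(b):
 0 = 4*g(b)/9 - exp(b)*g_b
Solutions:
 g(b) = C1*exp(-4*exp(-b)/9)


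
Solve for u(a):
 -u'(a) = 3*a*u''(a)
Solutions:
 u(a) = C1 + C2*a^(2/3)


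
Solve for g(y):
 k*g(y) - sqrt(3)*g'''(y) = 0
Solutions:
 g(y) = C1*exp(3^(5/6)*k^(1/3)*y/3) + C2*exp(k^(1/3)*y*(-3^(5/6) + 3*3^(1/3)*I)/6) + C3*exp(-k^(1/3)*y*(3^(5/6) + 3*3^(1/3)*I)/6)


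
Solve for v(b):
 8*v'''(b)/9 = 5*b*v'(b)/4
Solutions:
 v(b) = C1 + Integral(C2*airyai(90^(1/3)*b/4) + C3*airybi(90^(1/3)*b/4), b)


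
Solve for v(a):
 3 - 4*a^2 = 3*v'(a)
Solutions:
 v(a) = C1 - 4*a^3/9 + a


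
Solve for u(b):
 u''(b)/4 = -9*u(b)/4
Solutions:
 u(b) = C1*sin(3*b) + C2*cos(3*b)


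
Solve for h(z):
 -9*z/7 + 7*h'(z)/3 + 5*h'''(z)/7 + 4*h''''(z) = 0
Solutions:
 h(z) = C1 + C2*exp(z*(-10 + 25/(588*sqrt(86561) + 172997)^(1/3) + (588*sqrt(86561) + 172997)^(1/3))/168)*sin(sqrt(3)*z*(-(588*sqrt(86561) + 172997)^(1/3) + 25/(588*sqrt(86561) + 172997)^(1/3))/168) + C3*exp(z*(-10 + 25/(588*sqrt(86561) + 172997)^(1/3) + (588*sqrt(86561) + 172997)^(1/3))/168)*cos(sqrt(3)*z*(-(588*sqrt(86561) + 172997)^(1/3) + 25/(588*sqrt(86561) + 172997)^(1/3))/168) + C4*exp(-z*(25/(588*sqrt(86561) + 172997)^(1/3) + 5 + (588*sqrt(86561) + 172997)^(1/3))/84) + 27*z^2/98


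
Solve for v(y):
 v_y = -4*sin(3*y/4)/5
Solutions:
 v(y) = C1 + 16*cos(3*y/4)/15


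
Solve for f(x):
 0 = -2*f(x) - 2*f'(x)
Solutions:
 f(x) = C1*exp(-x)


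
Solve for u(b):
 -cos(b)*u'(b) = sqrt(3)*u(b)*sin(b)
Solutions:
 u(b) = C1*cos(b)^(sqrt(3))


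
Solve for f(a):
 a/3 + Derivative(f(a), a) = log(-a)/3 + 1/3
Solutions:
 f(a) = C1 - a^2/6 + a*log(-a)/3


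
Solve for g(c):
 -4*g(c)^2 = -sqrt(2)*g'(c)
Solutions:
 g(c) = -1/(C1 + 2*sqrt(2)*c)


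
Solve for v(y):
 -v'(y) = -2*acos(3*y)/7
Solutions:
 v(y) = C1 + 2*y*acos(3*y)/7 - 2*sqrt(1 - 9*y^2)/21


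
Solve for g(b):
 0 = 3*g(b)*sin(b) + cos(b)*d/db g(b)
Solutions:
 g(b) = C1*cos(b)^3


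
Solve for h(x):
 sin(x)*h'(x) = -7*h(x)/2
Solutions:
 h(x) = C1*(cos(x) + 1)^(7/4)/(cos(x) - 1)^(7/4)


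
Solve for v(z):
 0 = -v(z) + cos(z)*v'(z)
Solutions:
 v(z) = C1*sqrt(sin(z) + 1)/sqrt(sin(z) - 1)


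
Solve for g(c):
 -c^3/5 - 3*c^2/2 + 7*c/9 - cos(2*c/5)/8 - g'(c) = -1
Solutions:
 g(c) = C1 - c^4/20 - c^3/2 + 7*c^2/18 + c - 5*sin(2*c/5)/16


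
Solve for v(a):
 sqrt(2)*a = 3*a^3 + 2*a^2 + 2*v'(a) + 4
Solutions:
 v(a) = C1 - 3*a^4/8 - a^3/3 + sqrt(2)*a^2/4 - 2*a


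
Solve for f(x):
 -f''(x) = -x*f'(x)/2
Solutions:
 f(x) = C1 + C2*erfi(x/2)


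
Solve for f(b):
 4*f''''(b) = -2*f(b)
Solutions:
 f(b) = (C1*sin(2^(1/4)*b/2) + C2*cos(2^(1/4)*b/2))*exp(-2^(1/4)*b/2) + (C3*sin(2^(1/4)*b/2) + C4*cos(2^(1/4)*b/2))*exp(2^(1/4)*b/2)


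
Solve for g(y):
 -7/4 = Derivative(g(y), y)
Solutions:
 g(y) = C1 - 7*y/4


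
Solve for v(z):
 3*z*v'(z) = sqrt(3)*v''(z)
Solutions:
 v(z) = C1 + C2*erfi(sqrt(2)*3^(1/4)*z/2)


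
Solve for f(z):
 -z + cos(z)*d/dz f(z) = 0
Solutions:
 f(z) = C1 + Integral(z/cos(z), z)


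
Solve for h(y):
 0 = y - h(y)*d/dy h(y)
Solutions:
 h(y) = -sqrt(C1 + y^2)
 h(y) = sqrt(C1 + y^2)


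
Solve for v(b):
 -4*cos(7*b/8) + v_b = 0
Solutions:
 v(b) = C1 + 32*sin(7*b/8)/7


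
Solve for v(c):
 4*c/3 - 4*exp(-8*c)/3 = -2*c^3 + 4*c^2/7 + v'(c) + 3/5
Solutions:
 v(c) = C1 + c^4/2 - 4*c^3/21 + 2*c^2/3 - 3*c/5 + exp(-8*c)/6


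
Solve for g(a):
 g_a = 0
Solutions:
 g(a) = C1


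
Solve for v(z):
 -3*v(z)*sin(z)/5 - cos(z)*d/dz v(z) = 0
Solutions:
 v(z) = C1*cos(z)^(3/5)


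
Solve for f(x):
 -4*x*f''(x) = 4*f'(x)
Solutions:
 f(x) = C1 + C2*log(x)


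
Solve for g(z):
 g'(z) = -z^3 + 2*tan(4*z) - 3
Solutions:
 g(z) = C1 - z^4/4 - 3*z - log(cos(4*z))/2


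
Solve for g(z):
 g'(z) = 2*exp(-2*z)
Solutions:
 g(z) = C1 - exp(-2*z)


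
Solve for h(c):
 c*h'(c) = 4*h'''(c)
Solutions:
 h(c) = C1 + Integral(C2*airyai(2^(1/3)*c/2) + C3*airybi(2^(1/3)*c/2), c)


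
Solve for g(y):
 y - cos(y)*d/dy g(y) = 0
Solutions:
 g(y) = C1 + Integral(y/cos(y), y)


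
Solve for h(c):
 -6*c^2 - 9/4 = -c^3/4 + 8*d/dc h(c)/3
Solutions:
 h(c) = C1 + 3*c^4/128 - 3*c^3/4 - 27*c/32


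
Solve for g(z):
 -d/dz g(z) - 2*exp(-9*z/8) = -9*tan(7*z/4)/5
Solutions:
 g(z) = C1 + 18*log(tan(7*z/4)^2 + 1)/35 + 16*exp(-9*z/8)/9


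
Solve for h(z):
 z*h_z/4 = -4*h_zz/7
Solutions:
 h(z) = C1 + C2*erf(sqrt(14)*z/8)


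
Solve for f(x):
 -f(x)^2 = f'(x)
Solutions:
 f(x) = 1/(C1 + x)


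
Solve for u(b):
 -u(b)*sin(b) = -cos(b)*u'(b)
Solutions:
 u(b) = C1/cos(b)


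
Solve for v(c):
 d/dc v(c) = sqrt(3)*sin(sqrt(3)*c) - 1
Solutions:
 v(c) = C1 - c - cos(sqrt(3)*c)


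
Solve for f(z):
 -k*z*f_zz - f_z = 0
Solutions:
 f(z) = C1 + z^(((re(k) - 1)*re(k) + im(k)^2)/(re(k)^2 + im(k)^2))*(C2*sin(log(z)*Abs(im(k))/(re(k)^2 + im(k)^2)) + C3*cos(log(z)*im(k)/(re(k)^2 + im(k)^2)))


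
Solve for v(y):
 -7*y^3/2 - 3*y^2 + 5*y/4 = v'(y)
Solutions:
 v(y) = C1 - 7*y^4/8 - y^3 + 5*y^2/8


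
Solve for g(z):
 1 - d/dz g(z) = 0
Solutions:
 g(z) = C1 + z


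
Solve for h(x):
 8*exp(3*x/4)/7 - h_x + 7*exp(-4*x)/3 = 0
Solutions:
 h(x) = C1 + 32*exp(3*x/4)/21 - 7*exp(-4*x)/12


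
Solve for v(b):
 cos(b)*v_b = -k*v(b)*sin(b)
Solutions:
 v(b) = C1*exp(k*log(cos(b)))


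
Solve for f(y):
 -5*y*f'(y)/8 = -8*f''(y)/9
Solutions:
 f(y) = C1 + C2*erfi(3*sqrt(10)*y/16)


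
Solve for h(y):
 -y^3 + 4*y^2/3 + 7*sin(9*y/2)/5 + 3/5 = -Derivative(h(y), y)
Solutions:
 h(y) = C1 + y^4/4 - 4*y^3/9 - 3*y/5 + 14*cos(9*y/2)/45


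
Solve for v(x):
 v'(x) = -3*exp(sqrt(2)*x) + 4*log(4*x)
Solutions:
 v(x) = C1 + 4*x*log(x) + 4*x*(-1 + 2*log(2)) - 3*sqrt(2)*exp(sqrt(2)*x)/2


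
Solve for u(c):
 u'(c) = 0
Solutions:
 u(c) = C1


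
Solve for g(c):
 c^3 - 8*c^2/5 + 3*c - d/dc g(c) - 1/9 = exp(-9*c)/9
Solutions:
 g(c) = C1 + c^4/4 - 8*c^3/15 + 3*c^2/2 - c/9 + exp(-9*c)/81


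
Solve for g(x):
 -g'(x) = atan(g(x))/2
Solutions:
 Integral(1/atan(_y), (_y, g(x))) = C1 - x/2


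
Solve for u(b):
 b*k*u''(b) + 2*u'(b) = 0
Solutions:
 u(b) = C1 + b^(((re(k) - 2)*re(k) + im(k)^2)/(re(k)^2 + im(k)^2))*(C2*sin(2*log(b)*Abs(im(k))/(re(k)^2 + im(k)^2)) + C3*cos(2*log(b)*im(k)/(re(k)^2 + im(k)^2)))


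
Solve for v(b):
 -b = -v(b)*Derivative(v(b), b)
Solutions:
 v(b) = -sqrt(C1 + b^2)
 v(b) = sqrt(C1 + b^2)


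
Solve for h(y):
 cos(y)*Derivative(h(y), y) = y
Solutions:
 h(y) = C1 + Integral(y/cos(y), y)


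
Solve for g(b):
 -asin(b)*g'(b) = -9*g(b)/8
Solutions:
 g(b) = C1*exp(9*Integral(1/asin(b), b)/8)


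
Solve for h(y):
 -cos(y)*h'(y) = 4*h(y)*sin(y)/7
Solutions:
 h(y) = C1*cos(y)^(4/7)


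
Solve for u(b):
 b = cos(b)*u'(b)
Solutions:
 u(b) = C1 + Integral(b/cos(b), b)


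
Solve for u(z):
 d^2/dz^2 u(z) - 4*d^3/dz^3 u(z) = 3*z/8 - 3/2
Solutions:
 u(z) = C1 + C2*z + C3*exp(z/4) + z^3/16


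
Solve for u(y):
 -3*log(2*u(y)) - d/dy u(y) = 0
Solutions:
 Integral(1/(log(_y) + log(2)), (_y, u(y)))/3 = C1 - y


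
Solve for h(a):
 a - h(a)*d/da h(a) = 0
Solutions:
 h(a) = -sqrt(C1 + a^2)
 h(a) = sqrt(C1 + a^2)


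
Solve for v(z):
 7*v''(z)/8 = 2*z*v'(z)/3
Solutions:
 v(z) = C1 + C2*erfi(2*sqrt(42)*z/21)


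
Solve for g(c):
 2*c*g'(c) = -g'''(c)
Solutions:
 g(c) = C1 + Integral(C2*airyai(-2^(1/3)*c) + C3*airybi(-2^(1/3)*c), c)


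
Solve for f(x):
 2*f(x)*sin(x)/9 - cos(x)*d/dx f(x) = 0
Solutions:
 f(x) = C1/cos(x)^(2/9)


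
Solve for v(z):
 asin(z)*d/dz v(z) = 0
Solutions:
 v(z) = C1


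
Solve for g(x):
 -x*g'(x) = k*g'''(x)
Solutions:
 g(x) = C1 + Integral(C2*airyai(x*(-1/k)^(1/3)) + C3*airybi(x*(-1/k)^(1/3)), x)


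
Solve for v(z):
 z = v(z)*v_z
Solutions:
 v(z) = -sqrt(C1 + z^2)
 v(z) = sqrt(C1 + z^2)


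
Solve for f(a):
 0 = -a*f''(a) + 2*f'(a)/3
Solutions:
 f(a) = C1 + C2*a^(5/3)


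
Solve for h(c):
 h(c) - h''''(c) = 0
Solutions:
 h(c) = C1*exp(-c) + C2*exp(c) + C3*sin(c) + C4*cos(c)


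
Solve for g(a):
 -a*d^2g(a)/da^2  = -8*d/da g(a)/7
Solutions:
 g(a) = C1 + C2*a^(15/7)


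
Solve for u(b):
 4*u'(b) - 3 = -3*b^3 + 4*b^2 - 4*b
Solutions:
 u(b) = C1 - 3*b^4/16 + b^3/3 - b^2/2 + 3*b/4


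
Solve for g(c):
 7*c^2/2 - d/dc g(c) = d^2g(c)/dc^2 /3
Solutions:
 g(c) = C1 + C2*exp(-3*c) + 7*c^3/6 - 7*c^2/6 + 7*c/9


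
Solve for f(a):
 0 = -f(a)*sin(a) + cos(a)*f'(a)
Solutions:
 f(a) = C1/cos(a)


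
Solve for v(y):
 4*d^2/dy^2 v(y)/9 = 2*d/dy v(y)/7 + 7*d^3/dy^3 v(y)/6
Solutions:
 v(y) = C1 + (C2*sin(2*sqrt(23)*y/21) + C3*cos(2*sqrt(23)*y/21))*exp(4*y/21)


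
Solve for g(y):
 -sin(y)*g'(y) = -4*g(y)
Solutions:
 g(y) = C1*(cos(y)^2 - 2*cos(y) + 1)/(cos(y)^2 + 2*cos(y) + 1)


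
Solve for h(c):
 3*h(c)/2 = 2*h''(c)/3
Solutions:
 h(c) = C1*exp(-3*c/2) + C2*exp(3*c/2)


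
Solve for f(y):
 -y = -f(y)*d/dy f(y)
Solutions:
 f(y) = -sqrt(C1 + y^2)
 f(y) = sqrt(C1 + y^2)


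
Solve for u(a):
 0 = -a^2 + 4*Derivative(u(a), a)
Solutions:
 u(a) = C1 + a^3/12


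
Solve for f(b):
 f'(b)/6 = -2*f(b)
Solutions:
 f(b) = C1*exp(-12*b)


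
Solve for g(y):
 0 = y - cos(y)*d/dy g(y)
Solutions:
 g(y) = C1 + Integral(y/cos(y), y)


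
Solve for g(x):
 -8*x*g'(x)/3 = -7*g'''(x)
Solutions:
 g(x) = C1 + Integral(C2*airyai(2*21^(2/3)*x/21) + C3*airybi(2*21^(2/3)*x/21), x)


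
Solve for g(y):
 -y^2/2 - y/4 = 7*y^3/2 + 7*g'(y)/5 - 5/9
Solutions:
 g(y) = C1 - 5*y^4/8 - 5*y^3/42 - 5*y^2/56 + 25*y/63


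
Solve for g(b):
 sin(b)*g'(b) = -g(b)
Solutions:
 g(b) = C1*sqrt(cos(b) + 1)/sqrt(cos(b) - 1)


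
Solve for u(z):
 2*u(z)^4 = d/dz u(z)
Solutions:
 u(z) = (-1/(C1 + 6*z))^(1/3)
 u(z) = (-1/(C1 + 2*z))^(1/3)*(-3^(2/3) - 3*3^(1/6)*I)/6
 u(z) = (-1/(C1 + 2*z))^(1/3)*(-3^(2/3) + 3*3^(1/6)*I)/6


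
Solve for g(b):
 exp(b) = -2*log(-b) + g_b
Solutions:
 g(b) = C1 + 2*b*log(-b) - 2*b + exp(b)


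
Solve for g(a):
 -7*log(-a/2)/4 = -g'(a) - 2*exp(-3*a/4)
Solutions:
 g(a) = C1 + 7*a*log(-a)/4 + 7*a*(-1 - log(2))/4 + 8*exp(-3*a/4)/3


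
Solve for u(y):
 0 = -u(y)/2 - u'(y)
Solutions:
 u(y) = C1*exp(-y/2)


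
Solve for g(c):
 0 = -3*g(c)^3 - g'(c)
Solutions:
 g(c) = -sqrt(2)*sqrt(-1/(C1 - 3*c))/2
 g(c) = sqrt(2)*sqrt(-1/(C1 - 3*c))/2


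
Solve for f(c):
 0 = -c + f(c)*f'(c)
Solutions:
 f(c) = -sqrt(C1 + c^2)
 f(c) = sqrt(C1 + c^2)


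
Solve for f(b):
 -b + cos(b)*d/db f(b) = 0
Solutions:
 f(b) = C1 + Integral(b/cos(b), b)


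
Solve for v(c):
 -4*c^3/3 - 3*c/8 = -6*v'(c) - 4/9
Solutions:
 v(c) = C1 + c^4/18 + c^2/32 - 2*c/27


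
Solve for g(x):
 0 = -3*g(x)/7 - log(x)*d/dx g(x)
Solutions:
 g(x) = C1*exp(-3*li(x)/7)


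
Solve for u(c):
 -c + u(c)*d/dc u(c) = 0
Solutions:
 u(c) = -sqrt(C1 + c^2)
 u(c) = sqrt(C1 + c^2)


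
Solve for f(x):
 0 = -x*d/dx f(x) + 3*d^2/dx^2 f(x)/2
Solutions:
 f(x) = C1 + C2*erfi(sqrt(3)*x/3)


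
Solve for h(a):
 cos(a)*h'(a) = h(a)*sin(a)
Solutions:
 h(a) = C1/cos(a)


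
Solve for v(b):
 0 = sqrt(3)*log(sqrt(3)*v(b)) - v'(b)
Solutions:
 -2*sqrt(3)*Integral(1/(2*log(_y) + log(3)), (_y, v(b)))/3 = C1 - b


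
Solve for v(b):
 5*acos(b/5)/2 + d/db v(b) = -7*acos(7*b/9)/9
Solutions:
 v(b) = C1 - 5*b*acos(b/5)/2 - 7*b*acos(7*b/9)/9 + 5*sqrt(25 - b^2)/2 + sqrt(81 - 49*b^2)/9


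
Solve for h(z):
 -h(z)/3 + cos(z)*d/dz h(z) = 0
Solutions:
 h(z) = C1*(sin(z) + 1)^(1/6)/(sin(z) - 1)^(1/6)


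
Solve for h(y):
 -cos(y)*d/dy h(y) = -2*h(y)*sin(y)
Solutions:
 h(y) = C1/cos(y)^2


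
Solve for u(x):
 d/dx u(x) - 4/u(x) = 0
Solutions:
 u(x) = -sqrt(C1 + 8*x)
 u(x) = sqrt(C1 + 8*x)


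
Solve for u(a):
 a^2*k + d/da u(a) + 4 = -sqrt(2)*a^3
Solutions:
 u(a) = C1 - sqrt(2)*a^4/4 - a^3*k/3 - 4*a


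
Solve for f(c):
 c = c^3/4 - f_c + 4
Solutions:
 f(c) = C1 + c^4/16 - c^2/2 + 4*c


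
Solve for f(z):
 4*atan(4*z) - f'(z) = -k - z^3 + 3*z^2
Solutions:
 f(z) = C1 + k*z + z^4/4 - z^3 + 4*z*atan(4*z) - log(16*z^2 + 1)/2


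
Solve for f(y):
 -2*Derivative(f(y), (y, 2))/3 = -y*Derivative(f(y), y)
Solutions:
 f(y) = C1 + C2*erfi(sqrt(3)*y/2)


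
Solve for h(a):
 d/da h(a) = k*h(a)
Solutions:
 h(a) = C1*exp(a*k)


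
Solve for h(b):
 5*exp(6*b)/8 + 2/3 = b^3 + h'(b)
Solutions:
 h(b) = C1 - b^4/4 + 2*b/3 + 5*exp(6*b)/48


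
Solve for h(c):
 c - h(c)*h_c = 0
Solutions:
 h(c) = -sqrt(C1 + c^2)
 h(c) = sqrt(C1 + c^2)


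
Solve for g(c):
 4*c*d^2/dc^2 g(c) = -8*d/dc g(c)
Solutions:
 g(c) = C1 + C2/c


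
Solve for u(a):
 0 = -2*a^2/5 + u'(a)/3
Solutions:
 u(a) = C1 + 2*a^3/5


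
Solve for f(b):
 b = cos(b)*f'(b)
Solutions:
 f(b) = C1 + Integral(b/cos(b), b)


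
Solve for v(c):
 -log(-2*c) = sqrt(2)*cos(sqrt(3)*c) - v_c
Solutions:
 v(c) = C1 + c*log(-c) - c + c*log(2) + sqrt(6)*sin(sqrt(3)*c)/3


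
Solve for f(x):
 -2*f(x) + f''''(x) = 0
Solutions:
 f(x) = C1*exp(-2^(1/4)*x) + C2*exp(2^(1/4)*x) + C3*sin(2^(1/4)*x) + C4*cos(2^(1/4)*x)


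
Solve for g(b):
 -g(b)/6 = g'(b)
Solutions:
 g(b) = C1*exp(-b/6)


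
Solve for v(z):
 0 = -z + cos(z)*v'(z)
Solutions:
 v(z) = C1 + Integral(z/cos(z), z)


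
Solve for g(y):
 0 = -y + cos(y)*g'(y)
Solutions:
 g(y) = C1 + Integral(y/cos(y), y)


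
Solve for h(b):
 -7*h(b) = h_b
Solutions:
 h(b) = C1*exp(-7*b)


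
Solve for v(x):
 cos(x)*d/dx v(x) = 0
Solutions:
 v(x) = C1


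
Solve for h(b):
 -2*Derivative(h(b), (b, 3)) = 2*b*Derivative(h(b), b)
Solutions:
 h(b) = C1 + Integral(C2*airyai(-b) + C3*airybi(-b), b)


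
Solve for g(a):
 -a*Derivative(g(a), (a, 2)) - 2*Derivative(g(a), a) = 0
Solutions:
 g(a) = C1 + C2/a


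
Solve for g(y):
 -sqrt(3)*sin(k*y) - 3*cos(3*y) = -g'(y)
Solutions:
 g(y) = C1 + sin(3*y) - sqrt(3)*cos(k*y)/k


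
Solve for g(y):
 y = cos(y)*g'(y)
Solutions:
 g(y) = C1 + Integral(y/cos(y), y)


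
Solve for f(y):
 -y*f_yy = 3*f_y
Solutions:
 f(y) = C1 + C2/y^2


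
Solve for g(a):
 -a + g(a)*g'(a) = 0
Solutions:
 g(a) = -sqrt(C1 + a^2)
 g(a) = sqrt(C1 + a^2)


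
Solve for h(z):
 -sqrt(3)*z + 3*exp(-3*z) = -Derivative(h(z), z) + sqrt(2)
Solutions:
 h(z) = C1 + sqrt(3)*z^2/2 + sqrt(2)*z + exp(-3*z)


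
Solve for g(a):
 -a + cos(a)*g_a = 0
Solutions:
 g(a) = C1 + Integral(a/cos(a), a)


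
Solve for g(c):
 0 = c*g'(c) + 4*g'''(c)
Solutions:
 g(c) = C1 + Integral(C2*airyai(-2^(1/3)*c/2) + C3*airybi(-2^(1/3)*c/2), c)


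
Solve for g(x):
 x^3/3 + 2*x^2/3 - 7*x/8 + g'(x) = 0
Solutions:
 g(x) = C1 - x^4/12 - 2*x^3/9 + 7*x^2/16


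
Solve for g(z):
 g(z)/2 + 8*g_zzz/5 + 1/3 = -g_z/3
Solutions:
 g(z) = C1*exp(-10^(1/3)*z*(-(27 + sqrt(739))^(1/3) + 10^(1/3)/(27 + sqrt(739))^(1/3))/24)*sin(10^(1/3)*sqrt(3)*z*(10^(1/3)/(27 + sqrt(739))^(1/3) + (27 + sqrt(739))^(1/3))/24) + C2*exp(-10^(1/3)*z*(-(27 + sqrt(739))^(1/3) + 10^(1/3)/(27 + sqrt(739))^(1/3))/24)*cos(10^(1/3)*sqrt(3)*z*(10^(1/3)/(27 + sqrt(739))^(1/3) + (27 + sqrt(739))^(1/3))/24) + C3*exp(10^(1/3)*z*(-(27 + sqrt(739))^(1/3) + 10^(1/3)/(27 + sqrt(739))^(1/3))/12) - 2/3


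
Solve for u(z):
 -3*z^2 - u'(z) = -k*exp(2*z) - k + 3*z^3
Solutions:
 u(z) = C1 + k*z + k*exp(2*z)/2 - 3*z^4/4 - z^3


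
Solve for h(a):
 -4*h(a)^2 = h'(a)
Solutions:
 h(a) = 1/(C1 + 4*a)


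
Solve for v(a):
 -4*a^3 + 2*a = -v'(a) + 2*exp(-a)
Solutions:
 v(a) = C1 + a^4 - a^2 - 2*exp(-a)


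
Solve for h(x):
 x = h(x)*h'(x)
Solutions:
 h(x) = -sqrt(C1 + x^2)
 h(x) = sqrt(C1 + x^2)


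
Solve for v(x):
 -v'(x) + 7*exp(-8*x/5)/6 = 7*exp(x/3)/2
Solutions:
 v(x) = C1 - 21*exp(x/3)/2 - 35*exp(-8*x/5)/48


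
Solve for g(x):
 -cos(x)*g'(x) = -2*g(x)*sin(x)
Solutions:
 g(x) = C1/cos(x)^2


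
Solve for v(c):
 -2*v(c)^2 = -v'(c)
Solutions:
 v(c) = -1/(C1 + 2*c)


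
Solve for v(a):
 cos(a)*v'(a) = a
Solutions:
 v(a) = C1 + Integral(a/cos(a), a)


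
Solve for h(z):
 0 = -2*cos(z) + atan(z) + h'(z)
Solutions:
 h(z) = C1 - z*atan(z) + log(z^2 + 1)/2 + 2*sin(z)


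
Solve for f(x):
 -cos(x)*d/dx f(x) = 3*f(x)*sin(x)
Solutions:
 f(x) = C1*cos(x)^3


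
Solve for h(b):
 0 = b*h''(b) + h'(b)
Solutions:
 h(b) = C1 + C2*log(b)


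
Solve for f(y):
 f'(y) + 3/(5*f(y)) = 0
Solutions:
 f(y) = -sqrt(C1 - 30*y)/5
 f(y) = sqrt(C1 - 30*y)/5


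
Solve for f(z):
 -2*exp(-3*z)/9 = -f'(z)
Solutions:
 f(z) = C1 - 2*exp(-3*z)/27


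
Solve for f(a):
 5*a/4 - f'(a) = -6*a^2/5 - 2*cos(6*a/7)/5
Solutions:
 f(a) = C1 + 2*a^3/5 + 5*a^2/8 + 7*sin(6*a/7)/15


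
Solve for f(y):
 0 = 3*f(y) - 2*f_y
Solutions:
 f(y) = C1*exp(3*y/2)


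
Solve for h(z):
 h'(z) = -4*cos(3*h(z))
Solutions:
 h(z) = -asin((C1 + exp(24*z))/(C1 - exp(24*z)))/3 + pi/3
 h(z) = asin((C1 + exp(24*z))/(C1 - exp(24*z)))/3


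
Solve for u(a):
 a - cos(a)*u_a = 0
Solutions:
 u(a) = C1 + Integral(a/cos(a), a)


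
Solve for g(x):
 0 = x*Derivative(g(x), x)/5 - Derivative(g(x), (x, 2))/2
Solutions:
 g(x) = C1 + C2*erfi(sqrt(5)*x/5)


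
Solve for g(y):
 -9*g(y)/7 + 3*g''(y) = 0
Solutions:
 g(y) = C1*exp(-sqrt(21)*y/7) + C2*exp(sqrt(21)*y/7)


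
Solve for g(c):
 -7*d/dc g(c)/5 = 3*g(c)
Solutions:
 g(c) = C1*exp(-15*c/7)


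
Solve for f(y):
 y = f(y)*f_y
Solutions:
 f(y) = -sqrt(C1 + y^2)
 f(y) = sqrt(C1 + y^2)


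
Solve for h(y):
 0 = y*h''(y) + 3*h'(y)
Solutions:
 h(y) = C1 + C2/y^2


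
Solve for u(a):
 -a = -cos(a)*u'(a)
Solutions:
 u(a) = C1 + Integral(a/cos(a), a)


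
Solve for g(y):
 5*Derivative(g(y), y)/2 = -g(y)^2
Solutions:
 g(y) = 5/(C1 + 2*y)


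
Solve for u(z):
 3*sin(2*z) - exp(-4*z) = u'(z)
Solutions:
 u(z) = C1 - 3*cos(2*z)/2 + exp(-4*z)/4


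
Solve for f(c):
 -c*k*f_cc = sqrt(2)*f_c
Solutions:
 f(c) = C1 + c^(((re(k) - sqrt(2))*re(k) + im(k)^2)/(re(k)^2 + im(k)^2))*(C2*sin(sqrt(2)*log(c)*Abs(im(k))/(re(k)^2 + im(k)^2)) + C3*cos(sqrt(2)*log(c)*im(k)/(re(k)^2 + im(k)^2)))


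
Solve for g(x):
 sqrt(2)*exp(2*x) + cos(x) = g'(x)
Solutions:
 g(x) = C1 + sqrt(2)*exp(2*x)/2 + sin(x)


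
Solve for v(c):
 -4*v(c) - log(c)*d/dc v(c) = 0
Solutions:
 v(c) = C1*exp(-4*li(c))


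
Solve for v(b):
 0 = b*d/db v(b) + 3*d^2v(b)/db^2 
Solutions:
 v(b) = C1 + C2*erf(sqrt(6)*b/6)


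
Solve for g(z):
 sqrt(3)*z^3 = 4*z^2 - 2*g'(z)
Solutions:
 g(z) = C1 - sqrt(3)*z^4/8 + 2*z^3/3


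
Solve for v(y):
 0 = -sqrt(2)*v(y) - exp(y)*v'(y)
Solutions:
 v(y) = C1*exp(sqrt(2)*exp(-y))


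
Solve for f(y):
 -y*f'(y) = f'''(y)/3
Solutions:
 f(y) = C1 + Integral(C2*airyai(-3^(1/3)*y) + C3*airybi(-3^(1/3)*y), y)


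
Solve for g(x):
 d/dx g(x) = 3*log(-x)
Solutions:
 g(x) = C1 + 3*x*log(-x) - 3*x


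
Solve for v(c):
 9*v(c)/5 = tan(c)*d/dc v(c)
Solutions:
 v(c) = C1*sin(c)^(9/5)


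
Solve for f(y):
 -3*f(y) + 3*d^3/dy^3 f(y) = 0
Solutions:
 f(y) = C3*exp(y) + (C1*sin(sqrt(3)*y/2) + C2*cos(sqrt(3)*y/2))*exp(-y/2)
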